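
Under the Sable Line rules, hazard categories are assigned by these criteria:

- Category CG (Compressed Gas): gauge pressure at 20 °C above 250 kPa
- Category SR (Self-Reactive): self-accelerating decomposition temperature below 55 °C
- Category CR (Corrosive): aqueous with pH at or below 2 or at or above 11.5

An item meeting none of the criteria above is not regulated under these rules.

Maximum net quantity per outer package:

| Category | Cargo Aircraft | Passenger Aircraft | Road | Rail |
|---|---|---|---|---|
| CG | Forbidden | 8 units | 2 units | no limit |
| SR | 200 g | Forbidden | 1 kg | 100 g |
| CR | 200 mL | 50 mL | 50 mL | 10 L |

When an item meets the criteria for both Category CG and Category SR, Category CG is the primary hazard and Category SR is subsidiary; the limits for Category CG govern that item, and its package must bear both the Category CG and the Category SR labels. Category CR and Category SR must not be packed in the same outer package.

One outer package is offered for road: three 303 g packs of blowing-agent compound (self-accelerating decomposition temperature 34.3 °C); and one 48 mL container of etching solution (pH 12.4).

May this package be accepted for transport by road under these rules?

With self-accelerating decomposition temperature 34.3 °C (< 55 °C), the blowing-agent compound falls in Category SR.
With pH 12.4 (≥ 11.5), the etching solution falls in Category CR.
Category CR quantity: 48 mL.
That is within the Category CR road limit of 50 mL.
Category SR quantity: three 303 g packs = 909 g.
That is within the Category SR road limit of 1 kg.
Category CR and Category SR may not share an outer package.

No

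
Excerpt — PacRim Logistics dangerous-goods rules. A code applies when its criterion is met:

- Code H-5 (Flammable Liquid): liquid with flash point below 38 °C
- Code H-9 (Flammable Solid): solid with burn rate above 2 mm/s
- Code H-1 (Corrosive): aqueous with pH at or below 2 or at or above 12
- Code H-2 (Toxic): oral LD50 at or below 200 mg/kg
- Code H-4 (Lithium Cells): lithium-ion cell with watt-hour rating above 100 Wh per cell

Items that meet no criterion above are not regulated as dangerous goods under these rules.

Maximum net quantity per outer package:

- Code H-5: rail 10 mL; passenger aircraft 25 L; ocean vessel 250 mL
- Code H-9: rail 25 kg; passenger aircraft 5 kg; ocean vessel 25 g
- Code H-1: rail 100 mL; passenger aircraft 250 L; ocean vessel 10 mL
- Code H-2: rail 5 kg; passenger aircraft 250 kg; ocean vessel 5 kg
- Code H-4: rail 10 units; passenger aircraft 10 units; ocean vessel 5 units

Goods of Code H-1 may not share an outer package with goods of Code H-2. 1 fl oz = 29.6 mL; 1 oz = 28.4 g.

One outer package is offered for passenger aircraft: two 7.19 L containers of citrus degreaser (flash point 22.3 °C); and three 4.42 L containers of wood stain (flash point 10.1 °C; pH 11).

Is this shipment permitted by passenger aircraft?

With flash point 22.3 °C (< 38 °C), the citrus degreaser falls in Code H-5.
With flash point 10.1 °C (< 38 °C), the wood stain falls in Code H-5.
Code H-5 net quantity: (two 7.19 L containers = 14.38 L) + (three 4.42 L containers = 13.26 L) = 27.64 L.
27.64 L exceeds the passenger aircraft limit of 25 L for Code H-5.

No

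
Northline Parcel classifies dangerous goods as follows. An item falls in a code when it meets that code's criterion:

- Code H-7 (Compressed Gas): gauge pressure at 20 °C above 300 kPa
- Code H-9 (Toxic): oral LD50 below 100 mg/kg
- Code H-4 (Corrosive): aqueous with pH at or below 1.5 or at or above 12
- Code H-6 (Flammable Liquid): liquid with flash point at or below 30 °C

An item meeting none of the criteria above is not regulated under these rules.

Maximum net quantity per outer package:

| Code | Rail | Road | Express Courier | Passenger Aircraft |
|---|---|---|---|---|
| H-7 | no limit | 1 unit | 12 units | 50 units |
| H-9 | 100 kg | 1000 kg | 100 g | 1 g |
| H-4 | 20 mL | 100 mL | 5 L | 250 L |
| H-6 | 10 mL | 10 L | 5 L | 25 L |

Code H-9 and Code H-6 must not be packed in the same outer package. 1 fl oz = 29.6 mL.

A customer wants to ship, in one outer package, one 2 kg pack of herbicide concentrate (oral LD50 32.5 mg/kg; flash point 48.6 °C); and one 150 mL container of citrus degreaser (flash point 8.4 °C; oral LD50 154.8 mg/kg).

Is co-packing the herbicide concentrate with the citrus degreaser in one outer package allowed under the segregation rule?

No

Herbicide concentrate: oral LD50 32.5 mg/kg < 100 mg/kg → Code H-9 (Toxic).
Flash point 8.4 °C meets the Code H-6 criterion (Flammable Liquid), so the citrus degreaser is Code H-6.
Code H-9 and Code H-6 may not share an outer package.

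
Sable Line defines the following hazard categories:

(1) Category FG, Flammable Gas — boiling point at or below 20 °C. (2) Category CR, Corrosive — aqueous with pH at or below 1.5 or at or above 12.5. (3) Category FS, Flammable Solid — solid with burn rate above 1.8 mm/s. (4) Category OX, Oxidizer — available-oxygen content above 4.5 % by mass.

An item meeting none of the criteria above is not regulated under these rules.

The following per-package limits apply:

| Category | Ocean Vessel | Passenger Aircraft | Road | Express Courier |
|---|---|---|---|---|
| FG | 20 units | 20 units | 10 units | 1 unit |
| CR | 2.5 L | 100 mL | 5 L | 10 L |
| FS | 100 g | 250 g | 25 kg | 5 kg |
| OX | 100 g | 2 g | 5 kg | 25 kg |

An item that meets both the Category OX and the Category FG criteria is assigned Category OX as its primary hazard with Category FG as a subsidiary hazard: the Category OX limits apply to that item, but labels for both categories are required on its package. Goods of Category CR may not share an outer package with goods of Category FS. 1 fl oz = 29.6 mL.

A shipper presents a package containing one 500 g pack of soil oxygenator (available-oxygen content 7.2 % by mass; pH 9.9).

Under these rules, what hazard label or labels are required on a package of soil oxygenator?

With available-oxygen content 7.2 % by mass (> 4.5 % by mass), the soil oxygenator falls in Category OX.
Only the Category OX label is required.

Category OX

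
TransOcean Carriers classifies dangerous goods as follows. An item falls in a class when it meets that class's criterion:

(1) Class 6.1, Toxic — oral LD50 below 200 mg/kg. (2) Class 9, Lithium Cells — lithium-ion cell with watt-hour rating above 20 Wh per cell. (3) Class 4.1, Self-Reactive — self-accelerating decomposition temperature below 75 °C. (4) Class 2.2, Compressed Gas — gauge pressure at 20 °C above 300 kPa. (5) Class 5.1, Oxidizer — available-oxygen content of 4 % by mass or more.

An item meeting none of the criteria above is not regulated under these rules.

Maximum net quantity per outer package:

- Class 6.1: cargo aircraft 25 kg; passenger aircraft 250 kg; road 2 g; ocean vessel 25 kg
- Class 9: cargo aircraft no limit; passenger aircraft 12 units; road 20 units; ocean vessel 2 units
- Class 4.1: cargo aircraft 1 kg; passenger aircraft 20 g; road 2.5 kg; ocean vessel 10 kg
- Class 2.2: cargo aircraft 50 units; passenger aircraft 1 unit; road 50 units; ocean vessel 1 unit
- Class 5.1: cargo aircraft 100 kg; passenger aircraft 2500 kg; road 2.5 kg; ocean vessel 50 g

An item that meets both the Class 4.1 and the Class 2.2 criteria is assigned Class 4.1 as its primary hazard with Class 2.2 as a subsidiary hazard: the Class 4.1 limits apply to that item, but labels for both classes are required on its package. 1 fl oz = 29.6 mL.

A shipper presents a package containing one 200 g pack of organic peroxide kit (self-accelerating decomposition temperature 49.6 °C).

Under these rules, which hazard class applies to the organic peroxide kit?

With self-accelerating decomposition temperature 49.6 °C (< 75 °C), the organic peroxide kit falls in Class 4.1.

Class 4.1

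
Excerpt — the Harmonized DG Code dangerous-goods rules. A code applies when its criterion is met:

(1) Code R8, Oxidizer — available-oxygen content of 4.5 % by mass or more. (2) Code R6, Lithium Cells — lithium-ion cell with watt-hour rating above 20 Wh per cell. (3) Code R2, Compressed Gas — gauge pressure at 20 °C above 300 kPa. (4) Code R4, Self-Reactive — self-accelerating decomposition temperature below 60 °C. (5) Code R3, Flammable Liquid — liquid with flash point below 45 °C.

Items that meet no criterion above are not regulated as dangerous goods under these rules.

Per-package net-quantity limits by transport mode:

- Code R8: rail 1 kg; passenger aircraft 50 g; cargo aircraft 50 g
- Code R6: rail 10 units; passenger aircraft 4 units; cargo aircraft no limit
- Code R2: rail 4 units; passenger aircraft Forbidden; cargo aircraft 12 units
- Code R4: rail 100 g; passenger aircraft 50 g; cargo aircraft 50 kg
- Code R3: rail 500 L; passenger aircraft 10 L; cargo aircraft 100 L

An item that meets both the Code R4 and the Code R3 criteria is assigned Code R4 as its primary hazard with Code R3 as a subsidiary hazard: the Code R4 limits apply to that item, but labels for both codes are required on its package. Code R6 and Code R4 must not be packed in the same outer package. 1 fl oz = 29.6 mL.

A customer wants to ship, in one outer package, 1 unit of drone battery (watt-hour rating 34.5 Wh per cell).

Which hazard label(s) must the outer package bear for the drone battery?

The drone battery has watt-hour rating 34.5 Wh per cell, which is > 20 Wh per cell, so it is Code R6 (Lithium Cells).
Only the Code R6 label is required.

Code R6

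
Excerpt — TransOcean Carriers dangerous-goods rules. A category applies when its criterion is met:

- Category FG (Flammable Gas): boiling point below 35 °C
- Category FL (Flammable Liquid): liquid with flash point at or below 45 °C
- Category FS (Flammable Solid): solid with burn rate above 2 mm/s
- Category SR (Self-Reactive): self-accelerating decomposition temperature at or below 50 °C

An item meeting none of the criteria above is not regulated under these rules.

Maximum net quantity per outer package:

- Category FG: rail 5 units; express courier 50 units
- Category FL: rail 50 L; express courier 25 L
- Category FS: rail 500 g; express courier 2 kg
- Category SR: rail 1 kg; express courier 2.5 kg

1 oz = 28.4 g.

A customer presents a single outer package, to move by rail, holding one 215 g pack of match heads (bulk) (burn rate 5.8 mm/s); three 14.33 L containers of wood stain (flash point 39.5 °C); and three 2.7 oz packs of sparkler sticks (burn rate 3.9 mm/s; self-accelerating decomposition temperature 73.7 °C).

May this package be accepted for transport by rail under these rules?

Yes

Match heads (bulk): burn rate 5.8 mm/s > 2 mm/s → Category FS (Flammable Solid).
With flash point 39.5 °C (≤ 45 °C), the wood stain falls in Category FL.
With burn rate 3.9 mm/s (> 2 mm/s), the sparkler sticks fall in Category FS.
Total Category FS: 215 g + (three 2.7 oz packs = 230.04 g) = 445.04 g.
That is within the Category FS rail limit of 500 g.
Category FL quantity: three 14.33 L containers = 42.99 L.
42.99 L is within the rail limit of 50 L for Category FL.
Every hazard category is within its rail limit and no segregation rule is violated.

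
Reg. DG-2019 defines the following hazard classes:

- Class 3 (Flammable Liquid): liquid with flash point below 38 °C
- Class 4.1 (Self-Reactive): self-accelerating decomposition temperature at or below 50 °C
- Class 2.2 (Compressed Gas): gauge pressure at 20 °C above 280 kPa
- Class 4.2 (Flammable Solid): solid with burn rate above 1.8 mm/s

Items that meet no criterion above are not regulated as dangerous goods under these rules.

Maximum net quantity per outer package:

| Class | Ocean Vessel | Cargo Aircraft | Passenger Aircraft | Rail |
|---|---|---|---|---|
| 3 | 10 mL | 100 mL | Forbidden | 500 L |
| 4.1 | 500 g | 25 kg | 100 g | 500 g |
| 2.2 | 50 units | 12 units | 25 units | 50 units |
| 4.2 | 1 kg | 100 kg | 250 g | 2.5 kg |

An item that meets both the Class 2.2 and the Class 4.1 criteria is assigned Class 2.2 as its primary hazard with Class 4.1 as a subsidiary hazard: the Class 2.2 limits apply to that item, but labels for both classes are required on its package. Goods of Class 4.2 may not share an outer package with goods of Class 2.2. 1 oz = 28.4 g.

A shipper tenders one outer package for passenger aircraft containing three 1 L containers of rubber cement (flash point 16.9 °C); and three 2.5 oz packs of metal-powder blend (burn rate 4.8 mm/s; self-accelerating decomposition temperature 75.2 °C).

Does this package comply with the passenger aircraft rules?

No

Flash point 16.9 °C meets the Class 3 criterion (Flammable Liquid), so the rubber cement is Class 3.
With burn rate 4.8 mm/s (> 1.8 mm/s), the metal-powder blend falls in Class 4.2.
Class 3 quantity: three 1 L containers = 3 L.
Class 3 is Forbidden by passenger aircraft.
Class 4.2 quantity: three 2.5 oz packs = 213 g.
213 g ≤ 250 g (passenger aircraft limit, Class 4.2) — within limit.
The segregation rule (Class 4.2 with Class 2.2) does not apply to Class 3 with Class 4.2.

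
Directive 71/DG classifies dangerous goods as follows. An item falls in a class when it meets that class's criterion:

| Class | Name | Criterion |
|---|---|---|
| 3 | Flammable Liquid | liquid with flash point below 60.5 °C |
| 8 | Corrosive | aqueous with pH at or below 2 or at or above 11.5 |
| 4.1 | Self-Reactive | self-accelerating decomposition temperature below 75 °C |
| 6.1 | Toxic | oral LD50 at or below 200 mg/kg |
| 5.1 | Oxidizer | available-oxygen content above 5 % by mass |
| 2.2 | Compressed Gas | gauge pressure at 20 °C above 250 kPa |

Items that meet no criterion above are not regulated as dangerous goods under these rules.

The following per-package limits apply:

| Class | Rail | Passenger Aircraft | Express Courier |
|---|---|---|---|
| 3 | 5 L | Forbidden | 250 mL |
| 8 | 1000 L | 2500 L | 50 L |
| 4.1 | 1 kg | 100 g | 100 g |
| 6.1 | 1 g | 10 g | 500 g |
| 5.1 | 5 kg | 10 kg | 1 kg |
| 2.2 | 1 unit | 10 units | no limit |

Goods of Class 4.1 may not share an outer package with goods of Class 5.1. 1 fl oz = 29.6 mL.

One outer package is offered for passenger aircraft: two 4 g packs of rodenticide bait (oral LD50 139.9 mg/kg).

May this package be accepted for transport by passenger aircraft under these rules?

With oral LD50 139.9 mg/kg (≤ 200 mg/kg), the rodenticide bait falls in Class 6.1.
Class 6.1 quantity: two 4 g packs = 8 g.
8 g is within the passenger aircraft limit of 10 g for Class 6.1.

Yes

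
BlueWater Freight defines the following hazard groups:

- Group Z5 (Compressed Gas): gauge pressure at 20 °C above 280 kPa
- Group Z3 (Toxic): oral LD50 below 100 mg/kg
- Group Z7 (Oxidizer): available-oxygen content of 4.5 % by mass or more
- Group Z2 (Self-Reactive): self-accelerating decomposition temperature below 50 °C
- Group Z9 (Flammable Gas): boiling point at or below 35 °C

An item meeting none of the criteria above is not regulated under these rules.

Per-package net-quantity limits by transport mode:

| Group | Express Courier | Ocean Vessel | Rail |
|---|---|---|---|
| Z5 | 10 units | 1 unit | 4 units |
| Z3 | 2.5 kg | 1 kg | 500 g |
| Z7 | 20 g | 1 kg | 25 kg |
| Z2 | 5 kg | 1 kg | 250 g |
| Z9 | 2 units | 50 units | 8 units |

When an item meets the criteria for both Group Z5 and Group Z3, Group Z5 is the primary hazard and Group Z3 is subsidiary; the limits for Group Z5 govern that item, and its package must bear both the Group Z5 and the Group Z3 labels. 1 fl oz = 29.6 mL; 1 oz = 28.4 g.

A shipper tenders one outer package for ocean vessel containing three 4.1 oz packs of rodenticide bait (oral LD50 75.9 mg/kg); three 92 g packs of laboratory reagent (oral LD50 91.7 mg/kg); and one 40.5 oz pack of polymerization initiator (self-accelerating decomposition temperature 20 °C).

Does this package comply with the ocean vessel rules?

Oral LD50 75.9 mg/kg meets the Group Z3 criterion (Toxic), so the rodenticide bait is Group Z3.
Oral LD50 91.7 mg/kg meets the Group Z3 criterion (Toxic), so the laboratory reagent is Group Z3.
Self-accelerating decomposition temperature 20 °C meets the Group Z2 criterion (Self-Reactive), so the polymerization initiator is Group Z2.
Group Z3 net quantity: (three 4.1 oz packs = 349.32 g) + (three 92 g packs = 276 g) = 625.32 g.
625.32 g is within the ocean vessel limit of 1 kg for Group Z3.
Group Z2 quantity: one 40.5 oz pack = 1150.2 g.
That exceeds the Group Z2 ocean vessel limit of 1 kg.

No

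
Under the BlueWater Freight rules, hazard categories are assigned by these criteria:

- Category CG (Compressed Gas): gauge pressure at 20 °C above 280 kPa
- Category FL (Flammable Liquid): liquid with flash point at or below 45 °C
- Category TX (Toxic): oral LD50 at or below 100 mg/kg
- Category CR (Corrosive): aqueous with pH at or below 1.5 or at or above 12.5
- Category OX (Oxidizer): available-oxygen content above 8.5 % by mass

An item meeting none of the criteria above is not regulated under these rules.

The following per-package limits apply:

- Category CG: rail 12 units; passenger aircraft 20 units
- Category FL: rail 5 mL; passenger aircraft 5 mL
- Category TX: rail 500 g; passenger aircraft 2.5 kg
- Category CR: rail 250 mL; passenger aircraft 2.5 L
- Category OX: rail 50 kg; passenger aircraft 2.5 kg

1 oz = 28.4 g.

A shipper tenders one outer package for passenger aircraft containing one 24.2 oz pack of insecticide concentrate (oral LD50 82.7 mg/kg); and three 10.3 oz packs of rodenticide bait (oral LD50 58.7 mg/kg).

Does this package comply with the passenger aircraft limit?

Oral LD50 82.7 mg/kg meets the Category TX criterion (Toxic), so the insecticide concentrate is Category TX.
Oral LD50 58.7 mg/kg meets the Category TX criterion (Toxic), so the rodenticide bait is Category TX.
Total Category TX: (one 24.2 oz pack = 687.28 g) + (three 10.3 oz packs = 877.56 g) = 1564.84 g.
1564.84 g is within the passenger aircraft limit of 2.5 kg for Category TX.

Yes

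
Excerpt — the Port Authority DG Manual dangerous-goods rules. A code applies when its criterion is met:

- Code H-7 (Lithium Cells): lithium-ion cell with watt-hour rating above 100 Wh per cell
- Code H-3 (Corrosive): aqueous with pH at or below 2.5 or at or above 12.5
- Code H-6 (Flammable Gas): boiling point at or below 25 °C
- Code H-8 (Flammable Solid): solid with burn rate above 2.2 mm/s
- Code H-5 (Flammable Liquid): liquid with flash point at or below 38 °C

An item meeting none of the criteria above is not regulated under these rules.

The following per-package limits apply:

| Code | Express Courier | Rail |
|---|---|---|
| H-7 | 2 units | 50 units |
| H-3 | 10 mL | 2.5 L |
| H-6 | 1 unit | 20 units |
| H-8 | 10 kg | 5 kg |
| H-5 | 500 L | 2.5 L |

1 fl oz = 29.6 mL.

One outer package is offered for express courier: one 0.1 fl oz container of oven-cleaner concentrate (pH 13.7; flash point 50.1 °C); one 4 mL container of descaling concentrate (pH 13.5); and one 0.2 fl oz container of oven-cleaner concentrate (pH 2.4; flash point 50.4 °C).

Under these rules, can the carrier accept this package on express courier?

No

With pH 13.7 (≥ 12.5), the oven-cleaner concentrate falls in Code H-3.
pH 13.5 meets the Code H-3 criterion (Corrosive), so the descaling concentrate is Code H-3.
With pH 2.4 (≤ 2.5), the oven-cleaner concentrate falls in Code H-3.
Code H-3 net quantity: (one 0.1 fl oz container = 2.96 mL) + 4 mL + (one 0.2 fl oz container = 5.92 mL) = 12.88 mL.
12.88 mL > 10 mL (express courier limit, Code H-3) — over the limit.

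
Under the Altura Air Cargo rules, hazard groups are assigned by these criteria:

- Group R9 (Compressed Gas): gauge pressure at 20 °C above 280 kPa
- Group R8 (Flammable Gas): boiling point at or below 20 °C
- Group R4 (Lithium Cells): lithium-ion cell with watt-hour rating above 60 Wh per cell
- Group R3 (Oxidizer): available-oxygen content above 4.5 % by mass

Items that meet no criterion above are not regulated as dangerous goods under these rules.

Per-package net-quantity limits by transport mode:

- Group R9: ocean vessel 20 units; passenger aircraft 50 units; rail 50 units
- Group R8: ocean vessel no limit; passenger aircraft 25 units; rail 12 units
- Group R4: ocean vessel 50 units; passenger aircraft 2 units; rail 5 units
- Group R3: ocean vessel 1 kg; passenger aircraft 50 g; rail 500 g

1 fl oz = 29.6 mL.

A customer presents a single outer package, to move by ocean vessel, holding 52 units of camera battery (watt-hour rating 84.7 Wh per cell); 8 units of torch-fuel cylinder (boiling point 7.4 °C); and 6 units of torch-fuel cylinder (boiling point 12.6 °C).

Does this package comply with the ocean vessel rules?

No

With watt-hour rating 84.7 Wh per cell (> 60 Wh per cell), the camera battery falls in Group R4.
Torch-fuel cylinder: boiling point 7.4 °C ≤ 20 °C → Group R8 (Flammable Gas).
Boiling point 12.6 °C meets the Group R8 criterion (Flammable Gas), so the torch-fuel cylinder is Group R8.
Total Group R8: 8 units + 6 units = 14 units.
Group R8 has no per-package limit by ocean vessel.
Group R4 quantity: 52 units.
52 units exceeds the ocean vessel limit of 50 units for Group R4.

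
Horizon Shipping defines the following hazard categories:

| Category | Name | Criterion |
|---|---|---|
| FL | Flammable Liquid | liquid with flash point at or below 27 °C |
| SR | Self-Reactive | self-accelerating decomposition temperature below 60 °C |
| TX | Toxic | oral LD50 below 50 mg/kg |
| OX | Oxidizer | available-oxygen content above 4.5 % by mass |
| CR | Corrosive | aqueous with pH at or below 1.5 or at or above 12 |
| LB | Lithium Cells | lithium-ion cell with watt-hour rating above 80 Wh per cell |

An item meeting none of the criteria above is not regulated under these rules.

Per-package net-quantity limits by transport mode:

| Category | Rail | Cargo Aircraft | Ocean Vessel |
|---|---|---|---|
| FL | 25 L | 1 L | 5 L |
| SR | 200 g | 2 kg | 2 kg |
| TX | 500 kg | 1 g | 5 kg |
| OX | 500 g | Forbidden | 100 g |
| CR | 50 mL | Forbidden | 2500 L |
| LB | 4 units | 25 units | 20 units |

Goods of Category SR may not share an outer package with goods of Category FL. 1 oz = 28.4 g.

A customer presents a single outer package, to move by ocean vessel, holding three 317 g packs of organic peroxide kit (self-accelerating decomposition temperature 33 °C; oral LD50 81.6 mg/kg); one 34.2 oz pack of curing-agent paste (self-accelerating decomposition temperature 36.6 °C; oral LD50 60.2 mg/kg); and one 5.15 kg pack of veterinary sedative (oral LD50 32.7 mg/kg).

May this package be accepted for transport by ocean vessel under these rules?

Organic peroxide kit: self-accelerating decomposition temperature 33 °C < 60 °C → Category SR (Self-Reactive).
The curing-agent paste has self-accelerating decomposition temperature 36.6 °C, which is < 60 °C, so it is Category SR (Self-Reactive).
With oral LD50 32.7 mg/kg (< 50 mg/kg), the veterinary sedative falls in Category TX.
Category TX quantity: 5.15 kg.
5.15 kg exceeds the ocean vessel limit of 5 kg for Category TX.
Category SR net quantity: (three 317 g packs = 951 g) + (one 34.2 oz pack = 971.28 g) = 1922.28 g.
That is within the Category SR ocean vessel limit of 2 kg.
The segregation rule (Category SR with Category FL) does not apply to Category TX with Category SR.

No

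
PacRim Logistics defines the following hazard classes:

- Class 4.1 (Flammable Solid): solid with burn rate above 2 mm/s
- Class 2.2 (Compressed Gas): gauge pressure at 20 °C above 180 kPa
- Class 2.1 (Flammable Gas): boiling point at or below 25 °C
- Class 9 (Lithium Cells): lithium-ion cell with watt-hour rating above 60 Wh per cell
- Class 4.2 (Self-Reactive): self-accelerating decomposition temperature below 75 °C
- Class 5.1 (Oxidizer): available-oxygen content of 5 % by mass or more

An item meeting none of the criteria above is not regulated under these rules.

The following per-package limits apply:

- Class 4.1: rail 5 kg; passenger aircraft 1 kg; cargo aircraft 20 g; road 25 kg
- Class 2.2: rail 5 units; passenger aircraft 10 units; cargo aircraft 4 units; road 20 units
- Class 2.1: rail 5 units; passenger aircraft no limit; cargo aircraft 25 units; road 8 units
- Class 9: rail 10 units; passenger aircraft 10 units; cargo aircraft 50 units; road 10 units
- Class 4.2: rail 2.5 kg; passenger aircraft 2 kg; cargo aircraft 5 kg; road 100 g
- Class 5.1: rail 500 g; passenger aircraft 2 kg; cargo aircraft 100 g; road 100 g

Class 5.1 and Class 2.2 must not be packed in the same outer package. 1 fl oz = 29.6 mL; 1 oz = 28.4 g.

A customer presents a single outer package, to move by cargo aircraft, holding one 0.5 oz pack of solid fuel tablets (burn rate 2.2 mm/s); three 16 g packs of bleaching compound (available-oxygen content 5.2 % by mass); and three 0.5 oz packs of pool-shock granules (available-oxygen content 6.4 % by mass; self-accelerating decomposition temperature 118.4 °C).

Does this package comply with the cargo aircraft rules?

Yes

Burn rate 2.2 mm/s meets the Class 4.1 criterion (Flammable Solid), so the solid fuel tablets are Class 4.1.
With available-oxygen content 5.2 % by mass (≥ 5 % by mass), the bleaching compound falls in Class 5.1.
Pool-shock granules: available-oxygen content 6.4 % by mass ≥ 5 % by mass → Class 5.1 (Oxidizer).
Class 5.1 net quantity: (three 16 g packs = 48 g) + (three 0.5 oz packs = 42.6 g) = 90.6 g.
That is within the Class 5.1 cargo aircraft limit of 100 g.
Class 4.1 quantity: one 0.5 oz pack = 14.2 g.
14.2 g ≤ 20 g (cargo aircraft limit, Class 4.1) — within limit.
The segregation rule (Class 5.1 with Class 2.2) does not apply to Class 5.1 with Class 4.1.
Every hazard class is within its cargo aircraft limit and no segregation rule is violated.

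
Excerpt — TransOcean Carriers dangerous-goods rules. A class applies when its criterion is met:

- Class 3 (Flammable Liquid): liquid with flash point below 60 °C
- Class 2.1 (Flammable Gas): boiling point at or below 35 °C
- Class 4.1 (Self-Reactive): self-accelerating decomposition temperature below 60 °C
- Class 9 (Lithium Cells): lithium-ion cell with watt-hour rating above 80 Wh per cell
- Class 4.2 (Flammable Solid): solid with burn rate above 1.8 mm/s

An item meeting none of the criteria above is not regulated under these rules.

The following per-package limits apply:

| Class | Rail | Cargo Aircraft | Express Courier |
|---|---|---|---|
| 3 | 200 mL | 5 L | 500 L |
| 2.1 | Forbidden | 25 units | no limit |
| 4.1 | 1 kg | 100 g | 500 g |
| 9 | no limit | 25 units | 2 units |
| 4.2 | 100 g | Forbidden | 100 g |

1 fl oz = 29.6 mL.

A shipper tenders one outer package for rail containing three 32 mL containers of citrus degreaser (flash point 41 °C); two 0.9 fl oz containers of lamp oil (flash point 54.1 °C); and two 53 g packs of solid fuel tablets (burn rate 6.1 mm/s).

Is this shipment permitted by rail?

No

The citrus degreaser has flash point 41 °C, which is < 60 °C, so it is Class 3 (Flammable Liquid).
Lamp oil: flash point 54.1 °C < 60 °C → Class 3 (Flammable Liquid).
The solid fuel tablets have burn rate 6.1 mm/s, which is > 1.8 mm/s, so they are Class 4.2 (Flammable Solid).
Class 3 net quantity: (three 32 mL containers = 96 mL) + (two 0.9 fl oz containers = 53.28 mL) = 149.28 mL.
149.28 mL ≤ 200 mL (rail limit, Class 3) — within limit.
Class 4.2 quantity: two 53 g packs = 106 g.
That exceeds the Class 4.2 rail limit of 100 g.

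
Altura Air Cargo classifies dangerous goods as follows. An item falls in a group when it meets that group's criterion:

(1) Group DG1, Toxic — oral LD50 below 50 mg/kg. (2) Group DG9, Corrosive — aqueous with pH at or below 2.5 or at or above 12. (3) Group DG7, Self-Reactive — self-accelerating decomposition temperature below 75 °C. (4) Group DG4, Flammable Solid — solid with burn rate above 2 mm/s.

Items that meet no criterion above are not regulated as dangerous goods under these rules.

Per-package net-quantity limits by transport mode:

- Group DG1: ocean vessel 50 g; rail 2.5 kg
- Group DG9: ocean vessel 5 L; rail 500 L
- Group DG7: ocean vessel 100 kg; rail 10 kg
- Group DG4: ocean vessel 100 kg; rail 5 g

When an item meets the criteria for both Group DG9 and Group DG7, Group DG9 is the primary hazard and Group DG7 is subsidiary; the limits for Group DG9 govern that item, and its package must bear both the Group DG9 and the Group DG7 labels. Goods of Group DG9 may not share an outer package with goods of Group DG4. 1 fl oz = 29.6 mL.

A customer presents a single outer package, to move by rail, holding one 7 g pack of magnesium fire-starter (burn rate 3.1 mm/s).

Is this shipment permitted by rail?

No

Magnesium fire-starter: burn rate 3.1 mm/s > 2 mm/s → Group DG4 (Flammable Solid).
Group DG4 quantity: 7 g.
7 g exceeds the rail limit of 5 g for Group DG4.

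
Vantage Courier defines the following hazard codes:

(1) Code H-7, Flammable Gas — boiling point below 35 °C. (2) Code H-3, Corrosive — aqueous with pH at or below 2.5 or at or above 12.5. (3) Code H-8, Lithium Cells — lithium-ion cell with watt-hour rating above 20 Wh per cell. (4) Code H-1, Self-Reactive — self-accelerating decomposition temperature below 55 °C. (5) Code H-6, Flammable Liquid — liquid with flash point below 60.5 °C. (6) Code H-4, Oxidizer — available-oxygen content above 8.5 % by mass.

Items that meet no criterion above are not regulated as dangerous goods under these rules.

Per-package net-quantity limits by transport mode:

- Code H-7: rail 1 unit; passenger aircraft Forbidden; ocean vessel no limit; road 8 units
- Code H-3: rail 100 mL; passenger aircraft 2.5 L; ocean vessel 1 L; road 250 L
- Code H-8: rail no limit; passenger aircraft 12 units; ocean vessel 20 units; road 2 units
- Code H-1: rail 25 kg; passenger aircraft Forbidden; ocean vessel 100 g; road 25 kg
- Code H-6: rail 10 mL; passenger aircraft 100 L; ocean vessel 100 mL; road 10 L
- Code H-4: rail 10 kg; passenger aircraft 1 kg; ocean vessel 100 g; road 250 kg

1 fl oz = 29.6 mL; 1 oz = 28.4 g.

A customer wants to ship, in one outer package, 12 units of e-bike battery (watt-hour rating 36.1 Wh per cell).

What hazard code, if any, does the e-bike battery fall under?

Code H-8

With watt-hour rating 36.1 Wh per cell (> 20 Wh per cell), the e-bike battery falls in Code H-8.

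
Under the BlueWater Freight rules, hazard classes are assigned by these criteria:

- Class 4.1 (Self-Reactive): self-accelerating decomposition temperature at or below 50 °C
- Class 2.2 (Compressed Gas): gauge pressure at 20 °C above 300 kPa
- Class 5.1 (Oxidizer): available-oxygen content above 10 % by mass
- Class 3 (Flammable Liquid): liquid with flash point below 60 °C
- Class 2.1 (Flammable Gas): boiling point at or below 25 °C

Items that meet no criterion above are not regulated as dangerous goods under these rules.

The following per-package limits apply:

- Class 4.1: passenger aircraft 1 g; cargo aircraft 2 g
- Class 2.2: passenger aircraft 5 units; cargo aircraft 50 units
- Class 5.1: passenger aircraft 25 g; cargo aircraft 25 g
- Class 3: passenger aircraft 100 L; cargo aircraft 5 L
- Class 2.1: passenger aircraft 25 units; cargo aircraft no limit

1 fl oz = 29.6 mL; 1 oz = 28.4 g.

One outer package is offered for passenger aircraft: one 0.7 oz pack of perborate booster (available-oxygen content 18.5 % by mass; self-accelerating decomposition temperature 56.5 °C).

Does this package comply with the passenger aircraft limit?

With available-oxygen content 18.5 % by mass (> 10 % by mass), the perborate booster falls in Class 5.1.
Class 5.1 quantity: one 0.7 oz pack = 19.88 g.
19.88 g ≤ 25 g (passenger aircraft limit, Class 5.1) — within limit.

Yes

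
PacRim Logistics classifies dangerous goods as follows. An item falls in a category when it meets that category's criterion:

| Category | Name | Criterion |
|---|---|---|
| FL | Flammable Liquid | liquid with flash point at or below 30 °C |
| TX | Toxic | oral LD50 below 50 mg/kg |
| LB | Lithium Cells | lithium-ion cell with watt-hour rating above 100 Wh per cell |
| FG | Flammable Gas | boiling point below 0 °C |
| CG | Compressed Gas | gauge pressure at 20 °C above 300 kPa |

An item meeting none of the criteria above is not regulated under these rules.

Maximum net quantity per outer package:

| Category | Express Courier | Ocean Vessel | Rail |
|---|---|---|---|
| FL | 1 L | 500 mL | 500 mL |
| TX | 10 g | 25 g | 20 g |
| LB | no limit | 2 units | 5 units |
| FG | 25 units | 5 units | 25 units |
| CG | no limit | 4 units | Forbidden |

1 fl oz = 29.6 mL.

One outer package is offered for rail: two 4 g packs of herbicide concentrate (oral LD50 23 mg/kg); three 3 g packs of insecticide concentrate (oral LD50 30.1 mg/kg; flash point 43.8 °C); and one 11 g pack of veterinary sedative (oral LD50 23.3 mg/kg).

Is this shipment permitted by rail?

With oral LD50 23 mg/kg (< 50 mg/kg), the herbicide concentrate falls in Category TX.
Insecticide concentrate: oral LD50 30.1 mg/kg < 50 mg/kg → Category TX (Toxic).
Veterinary sedative: oral LD50 23.3 mg/kg < 50 mg/kg → Category TX (Toxic).
Category TX net quantity: (two 4 g packs = 8 g) + (three 3 g packs = 9 g) + 11 g = 28 g.
28 g exceeds the rail limit of 20 g for Category TX.

No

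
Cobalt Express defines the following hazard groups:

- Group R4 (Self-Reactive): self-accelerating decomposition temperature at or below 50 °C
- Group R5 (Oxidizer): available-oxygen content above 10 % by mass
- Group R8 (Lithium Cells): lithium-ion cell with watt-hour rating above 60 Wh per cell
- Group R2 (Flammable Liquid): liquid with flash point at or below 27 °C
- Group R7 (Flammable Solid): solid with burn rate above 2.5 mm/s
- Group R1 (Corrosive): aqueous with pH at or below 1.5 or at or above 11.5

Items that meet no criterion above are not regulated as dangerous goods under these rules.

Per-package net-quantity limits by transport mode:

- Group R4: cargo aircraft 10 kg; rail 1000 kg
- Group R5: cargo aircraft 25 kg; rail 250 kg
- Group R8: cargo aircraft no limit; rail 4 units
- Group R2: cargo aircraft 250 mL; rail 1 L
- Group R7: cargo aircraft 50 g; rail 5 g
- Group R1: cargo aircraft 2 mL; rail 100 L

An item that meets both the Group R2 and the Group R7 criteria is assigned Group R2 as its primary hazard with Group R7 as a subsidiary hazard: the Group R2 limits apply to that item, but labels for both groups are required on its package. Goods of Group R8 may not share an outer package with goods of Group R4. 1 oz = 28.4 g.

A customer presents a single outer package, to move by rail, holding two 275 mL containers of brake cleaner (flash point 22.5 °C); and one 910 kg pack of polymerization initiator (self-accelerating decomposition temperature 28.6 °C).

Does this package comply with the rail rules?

Yes

Brake cleaner: flash point 22.5 °C ≤ 27 °C → Group R2 (Flammable Liquid).
The polymerization initiator has self-accelerating decomposition temperature 28.6 °C, which is ≤ 50 °C, so it is Group R4 (Self-Reactive).
Group R4 quantity: 910 kg.
That is within the Group R4 rail limit of 1000 kg.
Group R2 quantity: two 275 mL containers = 550 mL.
550 mL ≤ 1 L (rail limit, Group R2) — within limit.
The segregation rule (Group R8 with Group R4) does not apply to Group R4 with Group R2.
Every hazard group is within its rail limit and no segregation rule is violated.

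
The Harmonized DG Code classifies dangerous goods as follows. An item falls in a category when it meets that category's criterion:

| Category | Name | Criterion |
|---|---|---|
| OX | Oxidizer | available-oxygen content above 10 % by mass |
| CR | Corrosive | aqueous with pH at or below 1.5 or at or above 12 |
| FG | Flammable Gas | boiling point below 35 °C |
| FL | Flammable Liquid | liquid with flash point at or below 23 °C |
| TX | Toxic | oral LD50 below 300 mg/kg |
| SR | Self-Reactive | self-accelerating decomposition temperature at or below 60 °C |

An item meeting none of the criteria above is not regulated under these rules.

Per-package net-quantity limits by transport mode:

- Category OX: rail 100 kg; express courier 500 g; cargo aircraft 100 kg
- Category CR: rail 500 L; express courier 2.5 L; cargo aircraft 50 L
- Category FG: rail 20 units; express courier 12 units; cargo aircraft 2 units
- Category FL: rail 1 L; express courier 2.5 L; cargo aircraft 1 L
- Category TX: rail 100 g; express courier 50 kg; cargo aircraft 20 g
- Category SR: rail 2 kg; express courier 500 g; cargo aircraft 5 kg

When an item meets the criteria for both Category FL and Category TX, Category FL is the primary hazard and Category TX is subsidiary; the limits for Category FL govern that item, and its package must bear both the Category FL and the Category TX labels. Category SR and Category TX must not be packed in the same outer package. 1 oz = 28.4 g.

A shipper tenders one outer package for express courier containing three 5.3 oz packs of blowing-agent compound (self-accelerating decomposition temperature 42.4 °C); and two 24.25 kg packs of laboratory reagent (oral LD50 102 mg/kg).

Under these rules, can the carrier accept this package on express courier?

Blowing-agent compound: self-accelerating decomposition temperature 42.4 °C ≤ 60 °C → Category SR (Self-Reactive).
The laboratory reagent has oral LD50 102 mg/kg, which is < 300 mg/kg, so it is Category TX (Toxic).
Category SR quantity: three 5.3 oz packs = 451.56 g.
451.56 g is within the express courier limit of 500 g for Category SR.
Category TX quantity: two 24.25 kg packs = 48.5 kg.
48.5 kg ≤ 50 kg (express courier limit, Category TX) — within limit.
Category SR and Category TX may not share an outer package.

No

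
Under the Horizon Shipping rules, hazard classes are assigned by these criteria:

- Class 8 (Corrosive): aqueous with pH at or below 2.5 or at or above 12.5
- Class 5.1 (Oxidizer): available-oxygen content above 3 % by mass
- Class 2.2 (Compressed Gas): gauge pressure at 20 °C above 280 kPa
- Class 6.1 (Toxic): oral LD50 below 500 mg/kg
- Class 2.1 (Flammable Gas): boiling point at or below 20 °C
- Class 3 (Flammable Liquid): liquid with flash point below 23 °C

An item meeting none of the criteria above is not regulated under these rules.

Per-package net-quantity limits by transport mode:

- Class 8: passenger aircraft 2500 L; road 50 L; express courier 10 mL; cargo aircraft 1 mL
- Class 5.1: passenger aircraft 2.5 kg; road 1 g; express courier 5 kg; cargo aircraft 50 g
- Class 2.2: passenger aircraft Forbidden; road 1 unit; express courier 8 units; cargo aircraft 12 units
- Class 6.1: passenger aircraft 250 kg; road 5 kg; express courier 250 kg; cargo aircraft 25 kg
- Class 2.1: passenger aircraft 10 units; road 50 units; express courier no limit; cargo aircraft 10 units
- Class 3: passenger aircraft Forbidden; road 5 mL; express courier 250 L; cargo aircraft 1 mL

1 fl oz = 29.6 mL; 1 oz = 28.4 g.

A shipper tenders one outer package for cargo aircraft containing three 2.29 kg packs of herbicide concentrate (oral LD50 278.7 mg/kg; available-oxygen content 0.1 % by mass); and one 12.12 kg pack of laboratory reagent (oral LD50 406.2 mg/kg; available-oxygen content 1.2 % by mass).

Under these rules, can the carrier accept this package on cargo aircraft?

Oral LD50 278.7 mg/kg meets the Class 6.1 criterion (Toxic), so the herbicide concentrate is Class 6.1.
The laboratory reagent has oral LD50 406.2 mg/kg, which is < 500 mg/kg, so it is Class 6.1 (Toxic).
Total Class 6.1: (three 2.29 kg packs = 6.87 kg) + 12.12 kg = 18.99 kg.
18.99 kg ≤ 25 kg (cargo aircraft limit, Class 6.1) — within limit.

Yes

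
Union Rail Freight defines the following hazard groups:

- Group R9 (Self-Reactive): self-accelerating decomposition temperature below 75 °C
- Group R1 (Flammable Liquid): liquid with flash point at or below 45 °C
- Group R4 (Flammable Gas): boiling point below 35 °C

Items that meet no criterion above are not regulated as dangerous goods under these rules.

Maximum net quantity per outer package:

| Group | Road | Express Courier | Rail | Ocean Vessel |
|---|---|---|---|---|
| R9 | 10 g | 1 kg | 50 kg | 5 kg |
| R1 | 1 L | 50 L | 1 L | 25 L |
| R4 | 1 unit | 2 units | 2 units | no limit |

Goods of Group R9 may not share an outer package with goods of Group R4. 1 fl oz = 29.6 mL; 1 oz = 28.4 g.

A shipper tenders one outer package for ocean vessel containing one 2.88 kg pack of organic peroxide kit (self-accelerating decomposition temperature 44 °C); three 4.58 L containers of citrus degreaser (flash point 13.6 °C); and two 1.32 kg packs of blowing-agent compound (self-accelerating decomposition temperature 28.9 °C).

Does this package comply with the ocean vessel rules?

No

Self-accelerating decomposition temperature 44 °C meets the Group R9 criterion (Self-Reactive), so the organic peroxide kit is Group R9.
Citrus degreaser: flash point 13.6 °C ≤ 45 °C → Group R1 (Flammable Liquid).
Blowing-agent compound: self-accelerating decomposition temperature 28.9 °C < 75 °C → Group R9 (Self-Reactive).
Group R9 net quantity: 2.88 kg + (two 1.32 kg packs = 2.64 kg) = 5.52 kg.
5.52 kg > 5 kg (ocean vessel limit, Group R9) — over the limit.
Group R1 quantity: three 4.58 L containers = 13.74 L.
That is within the Group R1 ocean vessel limit of 25 L.
The segregation rule (Group R9 with Group R4) does not apply to Group R9 with Group R1.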